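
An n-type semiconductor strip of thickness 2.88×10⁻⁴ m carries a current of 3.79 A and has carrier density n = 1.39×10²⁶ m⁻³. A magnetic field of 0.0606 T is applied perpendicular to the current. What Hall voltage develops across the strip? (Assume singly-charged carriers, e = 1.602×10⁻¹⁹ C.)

V_H = IB/(n e t).
V_H = (3.79)(0.0606)/((1.39×10²⁶)(1.602×10⁻¹⁹)(2.88×10⁻⁴)) ≈ 3.58×10⁻⁵ V.

V_H ≈ 3.58×10⁻⁵ V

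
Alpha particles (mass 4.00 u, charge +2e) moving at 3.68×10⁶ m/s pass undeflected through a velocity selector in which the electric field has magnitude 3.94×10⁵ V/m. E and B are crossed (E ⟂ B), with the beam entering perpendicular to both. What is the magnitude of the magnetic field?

B = 0.107 T

Balance of forces in the selector: qE = qvB ⇒ B = E/v.
B = 3.94×10⁵/3.68×10⁶ = 0.107 T.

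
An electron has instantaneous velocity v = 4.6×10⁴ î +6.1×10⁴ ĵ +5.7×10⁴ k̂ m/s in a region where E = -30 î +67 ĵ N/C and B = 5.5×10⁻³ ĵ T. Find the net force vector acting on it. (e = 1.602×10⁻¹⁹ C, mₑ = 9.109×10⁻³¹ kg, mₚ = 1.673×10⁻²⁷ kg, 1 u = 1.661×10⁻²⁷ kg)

F ≈ (5.50×10⁻¹⁷, -1.07×10⁻¹⁷, -4.05×10⁻¹⁷) N

v×B = (-314, 0, 253) N/C.
E + v×B = (-344, 67.0, 253) N/C.
F = q(E + v×B) = (−1.602×10⁻¹⁹ C)·(-344, 67.0, 253) = (5.50×10⁻¹⁷, -1.07×10⁻¹⁷, -4.05×10⁻¹⁷) N.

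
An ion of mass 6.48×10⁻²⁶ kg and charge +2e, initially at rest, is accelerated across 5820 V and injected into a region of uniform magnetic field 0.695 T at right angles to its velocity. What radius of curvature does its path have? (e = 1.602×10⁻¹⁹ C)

Acceleration: |q|V = ½mv² ⇒ v = √(2|q|V/m) = √(2·3.204×10⁻¹⁹·5820/6.48×10⁻²⁶) ≈ 2.399×10⁵ m/s.
In the field: r = mv/(|q|B) = (6.48×10⁻²⁶)(2.399×10⁵)/((3.204×10⁻¹⁹)(0.695)) ≈ 0.0698 m.

r ≈ 0.0698 m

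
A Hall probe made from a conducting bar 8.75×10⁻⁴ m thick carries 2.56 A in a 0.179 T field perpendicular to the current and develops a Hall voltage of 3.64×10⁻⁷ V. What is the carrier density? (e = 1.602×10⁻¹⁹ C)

From V_H = IB/(n e t), n = IB/(V_H e t).
n = (2.56)(0.179)/((3.64×10⁻⁷)(1.602×10⁻¹⁹)(8.75×10⁻⁴)) ≈ 8.98×10²⁷ m⁻³.

n ≈ 8.98×10²⁷ m⁻³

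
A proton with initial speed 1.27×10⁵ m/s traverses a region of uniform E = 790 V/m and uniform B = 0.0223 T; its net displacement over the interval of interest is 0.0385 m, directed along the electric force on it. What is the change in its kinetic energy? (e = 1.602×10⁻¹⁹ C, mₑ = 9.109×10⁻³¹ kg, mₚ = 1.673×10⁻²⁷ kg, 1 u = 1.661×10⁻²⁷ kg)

ΔKE ≈ 4.87×10⁻¹⁸ J

The magnetic force is always ⟂ v and does no work; only the electric force changes KE.
ΔKE = F_E · d = |q|E d = (1.602×10⁻¹⁹)(790)(0.0385) ≈ 4.87×10⁻¹⁸ J.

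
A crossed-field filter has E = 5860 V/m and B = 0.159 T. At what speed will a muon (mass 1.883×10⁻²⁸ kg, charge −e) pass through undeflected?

Straight-line motion ⇒ electric and magnetic forces cancel, so E = vB.
v = E/B = 5860/0.159 = 3.69×10⁴ m/s.
The result is independent of the particle's charge and mass.

v = 3.69×10⁴ m/s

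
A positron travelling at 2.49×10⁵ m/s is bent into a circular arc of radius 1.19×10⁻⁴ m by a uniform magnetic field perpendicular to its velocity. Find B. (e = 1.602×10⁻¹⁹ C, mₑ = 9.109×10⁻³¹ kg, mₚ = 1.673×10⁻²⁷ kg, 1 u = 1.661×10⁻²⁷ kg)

B ≈ 0.0119 T

From |q|vB = mv²/r, B = mv/(|q|r).
B = (9.109×10⁻³¹)(2.49×10⁵)/((1.602×10⁻¹⁹)(1.19×10⁻⁴)) ≈ 0.0119 T.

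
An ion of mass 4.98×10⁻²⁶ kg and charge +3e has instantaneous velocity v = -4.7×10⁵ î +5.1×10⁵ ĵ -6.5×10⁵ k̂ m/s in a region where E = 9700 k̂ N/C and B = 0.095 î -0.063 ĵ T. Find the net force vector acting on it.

F ≈ (-1.97×10⁻¹⁴, -2.97×10⁻¹⁴, -4.39×10⁻¹⁵) N

v×B = (-4.10×10⁴, -6.18×10⁴, -1.88×10⁴) N/C.
E + v×B = (-4.10×10⁴, -6.18×10⁴, -9140) N/C.
F = q(E + v×B) = (4.806×10⁻¹⁹ C)·(-4.10×10⁴, -6.18×10⁴, -9140) = (-1.97×10⁻¹⁴, -2.97×10⁻¹⁴, -4.39×10⁻¹⁵) N.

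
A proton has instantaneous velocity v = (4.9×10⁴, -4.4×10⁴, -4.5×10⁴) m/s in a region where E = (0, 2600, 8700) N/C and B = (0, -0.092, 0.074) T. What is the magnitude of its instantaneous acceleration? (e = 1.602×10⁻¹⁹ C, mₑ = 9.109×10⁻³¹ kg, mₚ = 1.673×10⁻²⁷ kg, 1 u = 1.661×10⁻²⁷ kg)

|a| ≈ 8.20×10¹¹ m/s²

v×B = (-7400, -3630, -4510) N/C.
E + v×B = (-7400, -1030, 4190) N/C.
F = q(E + v×B) = (1.602×10⁻¹⁹ C)·(-7400, -1030, 4190) = (-1.18×10⁻¹⁵, -1.64×10⁻¹⁶, 6.72×10⁻¹⁶) N.
|a| = |F|/m = 1.372×10⁻¹⁵/1.673×10⁻²⁷ ≈ 8.20×10¹¹ m/s².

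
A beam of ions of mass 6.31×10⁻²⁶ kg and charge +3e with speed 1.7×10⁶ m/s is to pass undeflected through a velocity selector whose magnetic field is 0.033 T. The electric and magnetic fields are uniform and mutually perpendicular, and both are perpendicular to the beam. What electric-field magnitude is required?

For straight-line motion qE = qvB, so E = vB.
E = 1.7×10⁶ × 0.033 = 5.6×10⁴ V/m.

E = 5.6×10⁴ V/m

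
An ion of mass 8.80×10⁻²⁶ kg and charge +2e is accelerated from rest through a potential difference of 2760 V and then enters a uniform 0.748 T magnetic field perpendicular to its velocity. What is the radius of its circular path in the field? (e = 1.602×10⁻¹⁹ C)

Acceleration: |q|V = ½mv² ⇒ v = √(2|q|V/m) = √(2·3.204×10⁻¹⁹·2760/8.80×10⁻²⁶) ≈ 1.418×10⁵ m/s.
In the field: r = mv/(|q|B) = (8.80×10⁻²⁶)(1.418×10⁵)/((3.204×10⁻¹⁹)(0.748)) ≈ 0.0521 m.

r ≈ 0.0521 m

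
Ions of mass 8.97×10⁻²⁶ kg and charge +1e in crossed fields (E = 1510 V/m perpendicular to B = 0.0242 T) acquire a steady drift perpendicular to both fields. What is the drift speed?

The steady drift has the magnetic force balancing the electric force, so v_d = E/B.
v_d = 1510/0.0242 = 6.24×10⁴ m/s.

v_d ≈ 6.24×10⁴ m/s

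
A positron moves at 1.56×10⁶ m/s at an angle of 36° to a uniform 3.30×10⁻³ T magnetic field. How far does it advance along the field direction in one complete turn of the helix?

v∥ = v cosθ = 1.56×10⁶·cos36° ≈ 1.262×10⁶ m/s.
T = 2πm/(|q|B) = 2π(9.109×10⁻³¹)/((1.602×10⁻¹⁹)(3.30×10⁻³)) ≈ 1.083×10⁻⁸ s.
pitch = v∥ T = (1.262×10⁶)(1.083×10⁻⁸) ≈ 0.0137 m.

p ≈ 0.0137 m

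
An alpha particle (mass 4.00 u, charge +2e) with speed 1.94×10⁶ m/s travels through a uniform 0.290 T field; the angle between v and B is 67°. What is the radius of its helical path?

r ≈ 0.128 m

v⊥ = v sinθ = 1.94×10⁶·sin67° ≈ 1.786×10⁶ m/s.
r = m v⊥/(|q|B) = (6.644×10⁻²⁷)(1.786×10⁶)/((3.204×10⁻¹⁹)(0.290)) ≈ 0.128 m.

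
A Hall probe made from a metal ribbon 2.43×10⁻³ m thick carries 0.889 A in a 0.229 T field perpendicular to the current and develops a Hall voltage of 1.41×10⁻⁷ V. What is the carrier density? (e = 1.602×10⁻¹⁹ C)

n ≈ 3.71×10²⁷ m⁻³

From V_H = IB/(n e t), n = IB/(V_H e t).
n = (0.889)(0.229)/((1.41×10⁻⁷)(1.602×10⁻¹⁹)(2.43×10⁻³)) ≈ 3.71×10²⁷ m⁻³.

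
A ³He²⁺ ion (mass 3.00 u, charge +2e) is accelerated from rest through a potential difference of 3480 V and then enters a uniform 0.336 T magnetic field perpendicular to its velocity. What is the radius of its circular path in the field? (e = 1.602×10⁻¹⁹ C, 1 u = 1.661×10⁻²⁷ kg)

Acceleration: |q|V = ½mv² ⇒ v = √(2|q|V/m) = √(2·3.204×10⁻¹⁹·3480/4.983×10⁻²⁷) ≈ 6.690×10⁵ m/s.
In the field: r = mv/(|q|B) = (4.983×10⁻²⁷)(6.690×10⁵)/((3.204×10⁻¹⁹)(0.336)) ≈ 0.0310 m.

r ≈ 0.0310 m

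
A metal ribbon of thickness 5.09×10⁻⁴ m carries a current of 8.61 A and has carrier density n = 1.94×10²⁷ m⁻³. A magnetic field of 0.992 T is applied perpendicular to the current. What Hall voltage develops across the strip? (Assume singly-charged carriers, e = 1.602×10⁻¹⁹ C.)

V_H = IB/(n e t).
V_H = (8.61)(0.992)/((1.94×10²⁷)(1.602×10⁻¹⁹)(5.09×10⁻⁴)) ≈ 5.40×10⁻⁵ V.

V_H ≈ 5.40×10⁻⁵ V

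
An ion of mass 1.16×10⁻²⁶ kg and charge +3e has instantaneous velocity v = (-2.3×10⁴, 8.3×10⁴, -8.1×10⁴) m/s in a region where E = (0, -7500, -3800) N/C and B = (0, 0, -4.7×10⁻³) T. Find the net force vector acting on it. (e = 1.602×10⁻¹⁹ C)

F ≈ (-1.87×10⁻¹⁶, -3.66×10⁻¹⁵, -1.83×10⁻¹⁵) N

v×B = (-390, -108, 0) N/C.
E + v×B = (-390, -7610, -3800) N/C.
F = q(E + v×B) = (4.806×10⁻¹⁹ C)·(-390, -7610, -3800) = (-1.87×10⁻¹⁶, -3.66×10⁻¹⁵, -1.83×10⁻¹⁵) N.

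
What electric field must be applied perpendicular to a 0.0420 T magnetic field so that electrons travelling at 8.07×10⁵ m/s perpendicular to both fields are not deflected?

For straight-line motion qE = qvB, so E = vB.
E = 8.07×10⁵ × 0.0420 = 3.39×10⁴ V/m.

E = 3.39×10⁴ V/m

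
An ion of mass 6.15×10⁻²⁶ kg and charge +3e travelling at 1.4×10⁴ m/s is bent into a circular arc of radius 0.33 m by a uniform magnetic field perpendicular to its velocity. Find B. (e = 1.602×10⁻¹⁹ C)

B ≈ 5.4×10⁻³ T

From |q|vB = mv²/r, B = mv/(|q|r).
B = (6.15×10⁻²⁶)(1.4×10⁴)/((4.806×10⁻¹⁹)(0.33)) ≈ 5.4×10⁻³ T.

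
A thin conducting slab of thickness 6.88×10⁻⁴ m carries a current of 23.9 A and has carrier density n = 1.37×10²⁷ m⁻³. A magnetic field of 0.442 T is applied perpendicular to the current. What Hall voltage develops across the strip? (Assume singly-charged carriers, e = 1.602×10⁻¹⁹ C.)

V_H ≈ 7.00×10⁻⁵ V

V_H = IB/(n e t).
V_H = (23.9)(0.442)/((1.37×10²⁷)(1.602×10⁻¹⁹)(6.88×10⁻⁴)) ≈ 7.00×10⁻⁵ V.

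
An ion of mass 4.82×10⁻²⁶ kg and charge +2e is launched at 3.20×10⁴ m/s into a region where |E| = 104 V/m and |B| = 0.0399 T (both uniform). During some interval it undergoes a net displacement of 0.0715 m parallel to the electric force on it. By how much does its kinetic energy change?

The magnetic force is always ⟂ v and does no work; only the electric force changes KE.
ΔKE = F_E · d = |q|E d = (3.204×10⁻¹⁹)(104)(0.0715) ≈ 2.38×10⁻¹⁸ J.

ΔKE ≈ 2.38×10⁻¹⁸ J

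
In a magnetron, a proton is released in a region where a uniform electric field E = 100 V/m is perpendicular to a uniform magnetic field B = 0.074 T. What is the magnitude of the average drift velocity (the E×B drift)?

The steady drift has the magnetic force balancing the electric force, so v_d = E/B.
v_d = 100/0.074 = 1400 m/s.

v_d ≈ 1400 m/s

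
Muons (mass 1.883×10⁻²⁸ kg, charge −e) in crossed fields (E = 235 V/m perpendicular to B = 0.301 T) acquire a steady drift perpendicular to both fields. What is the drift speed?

In crossed fields the guiding centre drifts at v_d = |E×B|/B² = E/B, independent of charge and mass.
v_d = 235/0.301 = 781 m/s.

v_d ≈ 781 m/s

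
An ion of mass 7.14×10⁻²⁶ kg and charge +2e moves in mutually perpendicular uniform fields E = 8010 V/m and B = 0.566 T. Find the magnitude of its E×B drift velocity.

v_d ≈ 1.42×10⁴ m/s

The E×B drift speed is v_d = E/B.
v_d = 8010/0.566 = 1.42×10⁴ m/s.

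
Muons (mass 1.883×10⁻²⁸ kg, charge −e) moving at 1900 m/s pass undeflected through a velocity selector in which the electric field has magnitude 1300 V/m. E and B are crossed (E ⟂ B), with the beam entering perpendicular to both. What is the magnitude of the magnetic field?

Balance of forces in the selector: qE = qvB ⇒ B = E/v.
B = 1300/1900 = 0.68 T.

B = 0.68 T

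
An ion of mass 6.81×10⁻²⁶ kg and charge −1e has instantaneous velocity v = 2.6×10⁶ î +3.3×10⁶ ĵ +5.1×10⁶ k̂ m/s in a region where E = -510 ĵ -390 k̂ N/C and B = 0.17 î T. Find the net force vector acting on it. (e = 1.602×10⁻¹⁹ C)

v×B = (0, 8.67×10⁵, -5.61×10⁵) N/C.
E + v×B = (0, 8.66×10⁵, -5.61×10⁵) N/C.
F = q(E + v×B) = (−1.602×10⁻¹⁹ C)·(0, 8.66×10⁵, -5.61×10⁵) = (0, -1.39×10⁻¹³, 8.99×10⁻¹⁴) N.

F ≈ (0, -1.39×10⁻¹³, 8.99×10⁻¹⁴) N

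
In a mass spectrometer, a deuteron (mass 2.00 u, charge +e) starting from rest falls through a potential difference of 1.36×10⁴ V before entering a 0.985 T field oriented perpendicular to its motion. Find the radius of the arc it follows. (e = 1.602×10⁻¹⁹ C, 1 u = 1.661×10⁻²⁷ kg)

r ≈ 0.0241 m

Acceleration: |q|V = ½mv² ⇒ v = √(2|q|V/m) = √(2·1.602×10⁻¹⁹·1.36×10⁴/3.322×10⁻²⁷) ≈ 1.145×10⁶ m/s.
In the field: r = mv/(|q|B) = (3.322×10⁻²⁷)(1.145×10⁶)/((1.602×10⁻¹⁹)(0.985)) ≈ 0.0241 m.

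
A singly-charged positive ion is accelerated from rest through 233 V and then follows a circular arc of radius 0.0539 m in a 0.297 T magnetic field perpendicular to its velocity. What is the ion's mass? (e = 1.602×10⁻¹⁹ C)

m ≈ 8.81×10⁻²⁶ kg

Combine |q|V = ½mv² and r = mv/(|q|B): eliminate v to get m = qB²r²/(2V).
m = (1.602×10⁻¹⁹)(0.297)²(0.0539)²/(2·233) ≈ 8.81×10⁻²⁶ kg.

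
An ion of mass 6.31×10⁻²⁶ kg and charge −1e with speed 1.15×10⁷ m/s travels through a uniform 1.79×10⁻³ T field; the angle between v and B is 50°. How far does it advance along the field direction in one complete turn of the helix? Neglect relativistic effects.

p ≈ 1.02×10⁴ m

v∥ = v cosθ = 1.15×10⁷·cos50° ≈ 7.392×10⁶ m/s.
T = 2πm/(|q|B) = 2π(6.31×10⁻²⁶)/((1.602×10⁻¹⁹)(1.79×10⁻³)) ≈ 1.383×10⁻³ s.
pitch = v∥ T = (7.392×10⁶)(1.383×10⁻³) ≈ 1.02×10⁴ m.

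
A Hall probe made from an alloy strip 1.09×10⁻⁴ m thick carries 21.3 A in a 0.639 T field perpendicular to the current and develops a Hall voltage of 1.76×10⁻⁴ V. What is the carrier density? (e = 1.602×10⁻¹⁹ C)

n ≈ 4.43×10²⁷ m⁻³

From V_H = IB/(n e t), n = IB/(V_H e t).
n = (21.3)(0.639)/((1.76×10⁻⁴)(1.602×10⁻¹⁹)(1.09×10⁻⁴)) ≈ 4.43×10²⁷ m⁻³.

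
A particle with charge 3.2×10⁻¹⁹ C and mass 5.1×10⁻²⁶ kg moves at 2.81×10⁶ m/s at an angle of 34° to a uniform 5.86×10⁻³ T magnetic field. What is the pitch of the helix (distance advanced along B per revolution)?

v∥ = v cosθ = 2.81×10⁶·cos34° ≈ 2.330×10⁶ m/s.
T = 2πm/(|q|B) = 2π(5.1×10⁻²⁶)/((3.2×10⁻¹⁹)(5.86×10⁻³)) ≈ 1.709×10⁻⁴ s.
pitch = v∥ T = (2.330×10⁶)(1.709×10⁻⁴) ≈ 398 m.

p ≈ 398 m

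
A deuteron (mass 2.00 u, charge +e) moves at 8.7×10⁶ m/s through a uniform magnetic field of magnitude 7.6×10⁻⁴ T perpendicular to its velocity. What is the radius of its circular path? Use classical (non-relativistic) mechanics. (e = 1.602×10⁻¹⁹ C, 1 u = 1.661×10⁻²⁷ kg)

r ≈ 240 m

The magnetic force provides the centripetal force: |q|vB = mv²/r.
r = mv/(|q|B) = (3.322×10⁻²⁷)(8.7×10⁶)/((1.602×10⁻¹⁹)(7.6×10⁻⁴)) ≈ 240 m.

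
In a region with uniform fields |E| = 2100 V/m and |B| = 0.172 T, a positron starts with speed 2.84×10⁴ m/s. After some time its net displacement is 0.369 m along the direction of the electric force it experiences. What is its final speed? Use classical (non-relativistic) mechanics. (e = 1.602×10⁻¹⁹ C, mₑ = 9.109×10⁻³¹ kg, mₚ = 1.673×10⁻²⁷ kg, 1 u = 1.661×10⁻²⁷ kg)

v_f ≈ 1.65×10⁷ m/s

B does no work; ΔKE = |q|E d.
½mv_f² = ½mv₀² + |q|Ed = ½(9.109×10⁻³¹)(2.84×10⁴)² + (1.602×10⁻¹⁹)(2100)(0.369) ≈ 3.673×10⁻²² J + 1.241×10⁻¹⁶ J ≈ 1.241×10⁻¹⁶ J.
v_f = √(2·1.241×10⁻¹⁶/9.109×10⁻³¹) ≈ 1.65×10⁷ m/s.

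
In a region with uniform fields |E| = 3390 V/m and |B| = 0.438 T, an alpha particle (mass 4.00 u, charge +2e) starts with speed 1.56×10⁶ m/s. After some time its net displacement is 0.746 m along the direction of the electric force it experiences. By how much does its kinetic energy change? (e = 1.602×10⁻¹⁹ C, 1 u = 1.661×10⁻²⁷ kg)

The magnetic force is always ⟂ v and does no work; only the electric force changes KE.
ΔKE = F_E · d = |q|E d = (3.204×10⁻¹⁹)(3390)(0.746) ≈ 8.10×10⁻¹⁶ J.

ΔKE ≈ 8.10×10⁻¹⁶ J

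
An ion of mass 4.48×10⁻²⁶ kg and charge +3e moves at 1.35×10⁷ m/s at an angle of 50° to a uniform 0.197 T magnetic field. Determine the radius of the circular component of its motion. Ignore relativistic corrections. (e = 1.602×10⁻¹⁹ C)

v⊥ = v sinθ = 1.35×10⁷·sin50° ≈ 1.034×10⁷ m/s.
r = m v⊥/(|q|B) = (4.48×10⁻²⁶)(1.034×10⁷)/((4.806×10⁻¹⁹)(0.197)) ≈ 4.89 m.

r ≈ 4.89 m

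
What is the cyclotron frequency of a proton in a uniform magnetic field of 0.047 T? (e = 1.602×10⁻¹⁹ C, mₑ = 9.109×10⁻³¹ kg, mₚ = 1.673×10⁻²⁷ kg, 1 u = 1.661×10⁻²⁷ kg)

f = |q|B/(2πm).
f = (1.602×10⁻¹⁹)(0.047)/(2π·1.673×10⁻²⁷) ≈ 7.2×10⁵ Hz.

f ≈ 7.2×10⁵ Hz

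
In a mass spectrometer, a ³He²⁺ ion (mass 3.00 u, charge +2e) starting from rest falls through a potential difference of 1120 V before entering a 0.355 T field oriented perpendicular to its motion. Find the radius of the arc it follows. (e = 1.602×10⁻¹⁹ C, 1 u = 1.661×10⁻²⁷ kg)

Acceleration: |q|V = ½mv² ⇒ v = √(2|q|V/m) = √(2·3.204×10⁻¹⁹·1120/4.983×10⁻²⁷) ≈ 3.795×10⁵ m/s.
In the field: r = mv/(|q|B) = (4.983×10⁻²⁷)(3.795×10⁵)/((3.204×10⁻¹⁹)(0.355)) ≈ 0.0166 m.

r ≈ 0.0166 m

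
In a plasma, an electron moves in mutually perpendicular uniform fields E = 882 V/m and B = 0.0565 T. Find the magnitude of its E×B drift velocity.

The steady drift has the magnetic force balancing the electric force, so v_d = E/B.
v_d = 882/0.0565 = 1.56×10⁴ m/s.

v_d ≈ 1.56×10⁴ m/s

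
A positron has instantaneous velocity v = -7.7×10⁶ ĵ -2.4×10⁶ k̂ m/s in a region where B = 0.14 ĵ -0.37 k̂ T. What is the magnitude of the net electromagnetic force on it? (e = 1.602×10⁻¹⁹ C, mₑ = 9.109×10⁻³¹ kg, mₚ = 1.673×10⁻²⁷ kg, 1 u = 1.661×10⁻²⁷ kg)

|F| ≈ 5.10×10⁻¹³ N

v×B = (3.18×10⁶, 0, 0) N/C.
F = q v×B = (1.602×10⁻¹⁹ C)·(3.18×10⁶, 0, 0) = (5.10×10⁻¹³, 0, 0) N.
|F| = 5.10×10⁻¹³ N.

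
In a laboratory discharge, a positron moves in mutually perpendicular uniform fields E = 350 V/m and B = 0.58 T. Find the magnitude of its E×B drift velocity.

v_d ≈ 600 m/s

The steady drift has the magnetic force balancing the electric force, so v_d = E/B.
v_d = 350/0.58 = 600 m/s.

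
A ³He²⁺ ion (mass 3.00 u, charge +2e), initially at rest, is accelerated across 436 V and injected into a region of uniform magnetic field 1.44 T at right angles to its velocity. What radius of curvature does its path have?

Acceleration: |q|V = ½mv² ⇒ v = √(2|q|V/m) = √(2·3.204×10⁻¹⁹·436/4.983×10⁻²⁷) ≈ 2.368×10⁵ m/s.
In the field: r = mv/(|q|B) = (4.983×10⁻²⁷)(2.368×10⁵)/((3.204×10⁻¹⁹)(1.44)) ≈ 2.56×10⁻³ m.

r ≈ 2.56×10⁻³ m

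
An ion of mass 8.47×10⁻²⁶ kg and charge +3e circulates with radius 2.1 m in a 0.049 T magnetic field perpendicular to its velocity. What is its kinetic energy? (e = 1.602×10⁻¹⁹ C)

v = |q|Br/m, then KE = ½mv² = (qBr)²/(2m).
v = (4.806×10⁻¹⁹)(0.049)(2.1)/8.47×10⁻²⁶ ≈ 5.839×10⁵ m/s.
KE = ½(8.47×10⁻²⁶)(5.839×10⁵)² ≈ 1.4×10⁻¹⁴ J = 9.0×10⁴ eV.

KE ≈ 9.0×10⁴ eV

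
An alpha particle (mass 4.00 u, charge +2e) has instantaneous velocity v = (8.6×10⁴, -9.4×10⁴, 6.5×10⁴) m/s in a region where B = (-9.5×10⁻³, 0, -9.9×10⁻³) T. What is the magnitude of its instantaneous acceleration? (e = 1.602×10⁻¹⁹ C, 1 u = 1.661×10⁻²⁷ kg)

v×B = (931, 234, -893) N/C.
F = q v×B = (3.204×10⁻¹⁹ C)·(931, 234, -893) = (2.98×10⁻¹⁶, 7.49×10⁻¹⁷, -2.86×10⁻¹⁶) N.
|a| = |F|/m = 4.200×10⁻¹⁶/6.644×10⁻²⁷ ≈ 6.32×10¹⁰ m/s².

|a| ≈ 6.32×10¹⁰ m/s²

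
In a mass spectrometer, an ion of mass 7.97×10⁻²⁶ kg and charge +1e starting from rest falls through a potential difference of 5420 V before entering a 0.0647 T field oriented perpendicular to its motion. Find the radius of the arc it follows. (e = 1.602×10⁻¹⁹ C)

r ≈ 1.14 m

Acceleration: |q|V = ½mv² ⇒ v = √(2|q|V/m) = √(2·1.602×10⁻¹⁹·5420/7.97×10⁻²⁶) ≈ 1.476×10⁵ m/s.
In the field: r = mv/(|q|B) = (7.97×10⁻²⁶)(1.476×10⁵)/((1.602×10⁻¹⁹)(0.0647)) ≈ 1.14 m.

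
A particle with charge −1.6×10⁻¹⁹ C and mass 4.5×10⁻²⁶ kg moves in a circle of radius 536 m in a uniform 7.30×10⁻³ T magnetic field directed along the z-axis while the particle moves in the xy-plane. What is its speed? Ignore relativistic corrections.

v ≈ 1.39×10⁷ m/s

From |q|vB = mv²/r, v = |q|Br/m.
v = (1.6×10⁻¹⁹)(7.30×10⁻³)(536)/4.5×10⁻²⁶ ≈ 1.39×10⁷ m/s.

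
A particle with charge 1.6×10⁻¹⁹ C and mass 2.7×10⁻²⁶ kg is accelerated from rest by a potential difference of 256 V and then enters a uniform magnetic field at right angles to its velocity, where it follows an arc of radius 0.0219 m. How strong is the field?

B ≈ 0.424 T

v = √(2|q|V/m) = √(2·1.6×10⁻¹⁹·256/2.7×10⁻²⁶) ≈ 5.508×10⁴ m/s.
B = mv/(|q|r) = (2.7×10⁻²⁶)(5.508×10⁴)/((1.6×10⁻¹⁹)(0.0219)) ≈ 0.424 T.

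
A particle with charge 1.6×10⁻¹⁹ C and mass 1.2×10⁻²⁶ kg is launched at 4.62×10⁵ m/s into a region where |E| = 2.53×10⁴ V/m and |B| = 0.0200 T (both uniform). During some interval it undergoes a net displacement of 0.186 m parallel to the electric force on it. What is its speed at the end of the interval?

B does no work; ΔKE = |q|E d.
½mv_f² = ½mv₀² + |q|Ed = ½(1.2×10⁻²⁶)(4.62×10⁵)² + (1.6×10⁻¹⁹)(2.53×10⁴)(0.186) ≈ 1.281×10⁻¹⁵ J + 7.529×10⁻¹⁶ J ≈ 2.034×10⁻¹⁵ J.
v_f = √(2·2.034×10⁻¹⁵/1.2×10⁻²⁶) ≈ 5.82×10⁵ m/s.

v_f ≈ 5.82×10⁵ m/s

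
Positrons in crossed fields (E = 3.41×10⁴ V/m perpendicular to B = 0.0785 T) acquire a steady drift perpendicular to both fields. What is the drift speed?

v_d ≈ 4.34×10⁵ m/s

The E×B drift speed is v_d = E/B.
v_d = 3.41×10⁴/0.0785 = 4.34×10⁵ m/s.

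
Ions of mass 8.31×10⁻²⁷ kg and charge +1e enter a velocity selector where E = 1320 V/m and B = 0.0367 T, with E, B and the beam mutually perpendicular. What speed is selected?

v = 3.60×10⁴ m/s

Straight-line motion ⇒ electric and magnetic forces cancel, so E = vB.
v = E/B = 1320/0.0367 = 3.60×10⁴ m/s.
The result is independent of the particle's charge and mass.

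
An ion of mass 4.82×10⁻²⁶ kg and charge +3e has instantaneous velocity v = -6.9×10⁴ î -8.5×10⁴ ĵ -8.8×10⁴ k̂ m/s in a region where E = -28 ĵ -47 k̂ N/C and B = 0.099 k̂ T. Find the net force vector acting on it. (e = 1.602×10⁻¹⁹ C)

F ≈ (-4.04×10⁻¹⁵, 3.27×10⁻¹⁵, -2.26×10⁻¹⁷) N

v×B = (-8420, 6830, 0) N/C.
E + v×B = (-8420, 6800, -47.0) N/C.
F = q(E + v×B) = (4.806×10⁻¹⁹ C)·(-8420, 6800, -47.0) = (-4.04×10⁻¹⁵, 3.27×10⁻¹⁵, -2.26×10⁻¹⁷) N.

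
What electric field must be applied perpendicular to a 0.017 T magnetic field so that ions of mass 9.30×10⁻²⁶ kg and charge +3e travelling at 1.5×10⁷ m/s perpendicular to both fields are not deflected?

E = 2.6×10⁵ V/m

For straight-line motion qE = qvB, so E = vB.
E = 1.5×10⁷ × 0.017 = 2.6×10⁵ V/m.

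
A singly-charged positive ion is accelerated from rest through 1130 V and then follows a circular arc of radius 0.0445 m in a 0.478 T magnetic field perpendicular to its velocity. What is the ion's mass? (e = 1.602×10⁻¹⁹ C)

Combine |q|V = ½mv² and r = mv/(|q|B): eliminate v to get m = qB²r²/(2V).
m = (1.602×10⁻¹⁹)(0.478)²(0.0445)²/(2·1130) ≈ 3.21×10⁻²⁶ kg.

m ≈ 3.21×10⁻²⁶ kg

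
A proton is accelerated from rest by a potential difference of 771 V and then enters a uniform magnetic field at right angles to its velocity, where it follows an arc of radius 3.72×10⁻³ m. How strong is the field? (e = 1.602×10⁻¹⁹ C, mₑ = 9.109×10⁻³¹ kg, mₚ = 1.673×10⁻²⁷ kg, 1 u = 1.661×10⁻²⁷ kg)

B ≈ 1.08 T

v = √(2|q|V/m) = √(2·1.602×10⁻¹⁹·771/1.673×10⁻²⁷) ≈ 3.843×10⁵ m/s.
B = mv/(|q|r) = (1.673×10⁻²⁷)(3.843×10⁵)/((1.602×10⁻¹⁹)(3.72×10⁻³)) ≈ 1.08 T.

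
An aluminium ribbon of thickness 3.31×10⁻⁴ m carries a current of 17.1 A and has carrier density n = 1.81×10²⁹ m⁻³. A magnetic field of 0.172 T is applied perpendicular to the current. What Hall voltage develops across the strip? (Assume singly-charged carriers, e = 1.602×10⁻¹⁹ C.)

V_H ≈ 3.06×10⁻⁷ V

V_H = IB/(n e t).
V_H = (17.1)(0.172)/((1.81×10²⁹)(1.602×10⁻¹⁹)(3.31×10⁻⁴)) ≈ 3.06×10⁻⁷ V.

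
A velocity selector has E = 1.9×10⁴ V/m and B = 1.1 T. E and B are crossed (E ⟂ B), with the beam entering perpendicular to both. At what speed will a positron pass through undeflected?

v = 1.7×10⁴ m/s

For undeflected motion the electric and magnetic forces balance: qE = qvB.
v = E/B = 1.9×10⁴/1.1 = 1.7×10⁴ m/s.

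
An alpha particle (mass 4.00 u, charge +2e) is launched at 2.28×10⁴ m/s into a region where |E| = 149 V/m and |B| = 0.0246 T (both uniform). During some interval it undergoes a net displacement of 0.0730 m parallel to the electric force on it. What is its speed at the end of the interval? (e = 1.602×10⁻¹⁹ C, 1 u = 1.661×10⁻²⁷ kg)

v_f ≈ 3.96×10⁴ m/s

B does no work; ΔKE = |q|E d.
½mv_f² = ½mv₀² + |q|Ed = ½(6.644×10⁻²⁷)(2.28×10⁴)² + (3.204×10⁻¹⁹)(149)(0.0730) ≈ 1.727×10⁻¹⁸ J + 3.485×10⁻¹⁸ J ≈ 5.212×10⁻¹⁸ J.
v_f = √(2·5.212×10⁻¹⁸/6.644×10⁻²⁷) ≈ 3.96×10⁴ m/s.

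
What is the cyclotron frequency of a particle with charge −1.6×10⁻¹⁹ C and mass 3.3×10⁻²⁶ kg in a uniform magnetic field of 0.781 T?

f ≈ 6.03×10⁵ Hz

f = |q|B/(2πm).
f = (1.6×10⁻¹⁹)(0.781)/(2π·3.3×10⁻²⁶) ≈ 6.03×10⁵ Hz.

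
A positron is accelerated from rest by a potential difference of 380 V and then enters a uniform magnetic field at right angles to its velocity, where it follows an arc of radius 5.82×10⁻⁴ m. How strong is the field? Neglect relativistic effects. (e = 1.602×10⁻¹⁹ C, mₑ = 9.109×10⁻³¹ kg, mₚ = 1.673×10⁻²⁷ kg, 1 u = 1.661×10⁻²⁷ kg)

v = √(2|q|V/m) = √(2·1.602×10⁻¹⁹·380/9.109×10⁻³¹) ≈ 1.156×10⁷ m/s.
B = mv/(|q|r) = (9.109×10⁻³¹)(1.156×10⁷)/((1.602×10⁻¹⁹)(5.82×10⁻⁴)) ≈ 0.113 T.

B ≈ 0.113 T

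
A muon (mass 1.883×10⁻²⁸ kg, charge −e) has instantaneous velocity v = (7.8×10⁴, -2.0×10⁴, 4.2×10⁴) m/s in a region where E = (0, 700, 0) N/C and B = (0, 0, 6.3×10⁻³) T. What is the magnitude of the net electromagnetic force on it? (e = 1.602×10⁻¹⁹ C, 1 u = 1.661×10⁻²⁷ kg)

|F| ≈ 3.90×10⁻¹⁷ N

v×B = (-126, -491, 0) N/C.
E + v×B = (-126, 209, 0) N/C.
F = q(E + v×B) = (−1.602×10⁻¹⁹ C)·(-126, 209, 0) = (2.02×10⁻¹⁷, -3.34×10⁻¹⁷, 0) N.
|F| = 3.90×10⁻¹⁷ N.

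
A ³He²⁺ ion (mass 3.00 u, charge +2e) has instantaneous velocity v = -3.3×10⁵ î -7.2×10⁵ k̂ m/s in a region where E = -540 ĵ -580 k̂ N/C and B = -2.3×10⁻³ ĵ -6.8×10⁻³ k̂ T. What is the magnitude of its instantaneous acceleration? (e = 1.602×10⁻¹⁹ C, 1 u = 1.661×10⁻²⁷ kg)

v×B = (-1660, -2240, 759) N/C.
E + v×B = (-1660, -2780, 179) N/C.
F = q(E + v×B) = (3.204×10⁻¹⁹ C)·(-1660, -2780, 179) = (-5.31×10⁻¹⁶, -8.92×10⁻¹⁶, 5.74×10⁻¹⁷) N.
|a| = |F|/m = 1.039×10⁻¹⁵/4.983×10⁻²⁷ ≈ 2.09×10¹¹ m/s².

|a| ≈ 2.09×10¹¹ m/s²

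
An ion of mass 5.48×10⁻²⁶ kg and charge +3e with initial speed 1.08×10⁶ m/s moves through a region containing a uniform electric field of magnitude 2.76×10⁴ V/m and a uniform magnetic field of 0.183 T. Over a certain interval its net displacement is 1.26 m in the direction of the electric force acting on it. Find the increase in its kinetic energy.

ΔKE ≈ 1.67×10⁻¹⁴ J

The magnetic force is always ⟂ v and does no work; only the electric force changes KE.
ΔKE = F_E · d = |q|E d = (4.806×10⁻¹⁹)(2.76×10⁴)(1.26) ≈ 1.67×10⁻¹⁴ J.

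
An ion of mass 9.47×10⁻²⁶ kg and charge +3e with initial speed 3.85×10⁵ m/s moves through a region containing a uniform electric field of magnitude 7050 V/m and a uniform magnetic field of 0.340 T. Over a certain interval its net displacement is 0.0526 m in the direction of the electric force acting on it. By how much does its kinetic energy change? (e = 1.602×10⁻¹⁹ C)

The magnetic force is always ⟂ v and does no work; only the electric force changes KE.
ΔKE = F_E · d = |q|E d = (4.806×10⁻¹⁹)(7050)(0.0526) ≈ 1.78×10⁻¹⁶ J.

ΔKE ≈ 1.78×10⁻¹⁶ J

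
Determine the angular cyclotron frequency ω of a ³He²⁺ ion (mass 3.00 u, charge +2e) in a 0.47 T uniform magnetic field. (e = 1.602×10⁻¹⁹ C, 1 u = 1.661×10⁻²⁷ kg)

ω = |q|B/m.
ω = (3.204×10⁻¹⁹)(0.47)/4.983×10⁻²⁷ ≈ 3.0×10⁷ rad/s.

ω ≈ 3.0×10⁷ rad/s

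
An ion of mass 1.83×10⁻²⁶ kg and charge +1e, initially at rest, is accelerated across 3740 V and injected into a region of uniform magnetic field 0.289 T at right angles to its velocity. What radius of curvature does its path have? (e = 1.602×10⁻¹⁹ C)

Acceleration: |q|V = ½mv² ⇒ v = √(2|q|V/m) = √(2·1.602×10⁻¹⁹·3740/1.83×10⁻²⁶) ≈ 2.559×10⁵ m/s.
In the field: r = mv/(|q|B) = (1.83×10⁻²⁶)(2.559×10⁵)/((1.602×10⁻¹⁹)(0.289)) ≈ 0.101 m.

r ≈ 0.101 m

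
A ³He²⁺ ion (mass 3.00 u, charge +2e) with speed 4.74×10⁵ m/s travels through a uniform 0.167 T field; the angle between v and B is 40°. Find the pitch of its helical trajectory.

v∥ = v cosθ = 4.74×10⁵·cos40° ≈ 3.631×10⁵ m/s.
T = 2πm/(|q|B) = 2π(4.983×10⁻²⁷)/((3.204×10⁻¹⁹)(0.167)) ≈ 5.851×10⁻⁷ s.
pitch = v∥ T = (3.631×10⁵)(5.851×10⁻⁷) ≈ 0.212 m.

p ≈ 0.212 m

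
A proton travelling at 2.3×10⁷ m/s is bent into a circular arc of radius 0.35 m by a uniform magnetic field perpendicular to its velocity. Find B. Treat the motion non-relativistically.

From |q|vB = mv²/r, B = mv/(|q|r).
B = (1.673×10⁻²⁷)(2.3×10⁷)/((1.602×10⁻¹⁹)(0.35)) ≈ 0.69 T.

B ≈ 0.69 T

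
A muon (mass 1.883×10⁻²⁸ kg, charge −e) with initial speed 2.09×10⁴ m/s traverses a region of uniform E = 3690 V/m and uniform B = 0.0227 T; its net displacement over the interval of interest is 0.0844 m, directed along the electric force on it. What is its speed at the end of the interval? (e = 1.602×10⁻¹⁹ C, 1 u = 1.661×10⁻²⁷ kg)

B does no work; ΔKE = |q|E d.
½mv_f² = ½mv₀² + |q|Ed = ½(1.883×10⁻²⁸)(2.09×10⁴)² + (1.602×10⁻¹⁹)(3690)(0.0844) ≈ 4.113×10⁻²⁰ J + 4.989×10⁻¹⁷ J ≈ 4.993×10⁻¹⁷ J.
v_f = √(2·4.993×10⁻¹⁷/1.883×10⁻²⁸) ≈ 7.28×10⁵ m/s.

v_f ≈ 7.28×10⁵ m/s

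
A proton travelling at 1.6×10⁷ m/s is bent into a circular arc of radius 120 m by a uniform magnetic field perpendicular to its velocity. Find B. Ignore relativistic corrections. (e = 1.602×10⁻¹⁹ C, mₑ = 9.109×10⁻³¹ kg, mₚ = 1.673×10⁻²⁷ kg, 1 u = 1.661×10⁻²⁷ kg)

B ≈ 1.4×10⁻³ T

From |q|vB = mv²/r, B = mv/(|q|r).
B = (1.673×10⁻²⁷)(1.6×10⁷)/((1.602×10⁻¹⁹)(120)) ≈ 1.4×10⁻³ T.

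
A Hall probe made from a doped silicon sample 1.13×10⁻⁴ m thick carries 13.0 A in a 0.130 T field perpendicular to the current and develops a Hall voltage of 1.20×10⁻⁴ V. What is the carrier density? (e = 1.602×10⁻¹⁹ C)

n ≈ 7.78×10²⁶ m⁻³

From V_H = IB/(n e t), n = IB/(V_H e t).
n = (13.0)(0.130)/((1.20×10⁻⁴)(1.602×10⁻¹⁹)(1.13×10⁻⁴)) ≈ 7.78×10²⁶ m⁻³.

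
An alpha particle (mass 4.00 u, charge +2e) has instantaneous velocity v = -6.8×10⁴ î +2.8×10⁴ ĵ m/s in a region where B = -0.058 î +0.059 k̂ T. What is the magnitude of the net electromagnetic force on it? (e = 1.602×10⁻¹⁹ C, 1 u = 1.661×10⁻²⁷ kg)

|F| ≈ 1.48×10⁻¹⁵ N

v×B = (1650, 4010, 1620) N/C.
F = q v×B = (3.204×10⁻¹⁹ C)·(1650, 4010, 1620) = (5.29×10⁻¹⁶, 1.29×10⁻¹⁵, 5.20×10⁻¹⁶) N.
|F| = 1.48×10⁻¹⁵ N.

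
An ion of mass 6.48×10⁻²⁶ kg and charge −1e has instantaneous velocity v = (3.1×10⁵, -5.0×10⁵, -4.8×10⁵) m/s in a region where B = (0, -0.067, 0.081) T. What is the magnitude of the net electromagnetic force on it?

v×B = (-7.27×10⁴, -2.51×10⁴, -2.08×10⁴) N/C.
F = q v×B = (−1.602×10⁻¹⁹ C)·(-7.27×10⁴, -2.51×10⁴, -2.08×10⁴) = (1.16×10⁻¹⁴, 4.02×10⁻¹⁵, 3.33×10⁻¹⁵) N.
|F| = 1.28×10⁻¹⁴ N.

|F| ≈ 1.28×10⁻¹⁴ N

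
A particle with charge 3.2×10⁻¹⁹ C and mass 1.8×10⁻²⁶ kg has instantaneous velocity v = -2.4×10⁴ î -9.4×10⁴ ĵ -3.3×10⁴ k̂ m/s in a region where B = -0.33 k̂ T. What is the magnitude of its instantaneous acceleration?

|a| ≈ 5.69×10¹¹ m/s²

v×B = (3.10×10⁴, -7920, 0) N/C.
F = q v×B = (3.2×10⁻¹⁹ C)·(3.10×10⁴, -7920, 0) = (9.93×10⁻¹⁵, -2.53×10⁻¹⁵, 0) N.
|a| = |F|/m = 1.024×10⁻¹⁴/1.8×10⁻²⁶ ≈ 5.69×10¹¹ m/s².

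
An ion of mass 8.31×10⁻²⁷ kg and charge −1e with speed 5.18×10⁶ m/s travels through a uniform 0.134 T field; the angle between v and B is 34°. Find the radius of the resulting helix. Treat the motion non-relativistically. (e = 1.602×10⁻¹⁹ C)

r ≈ 1.12 m

v⊥ = v sinθ = 5.18×10⁶·sin34° ≈ 2.897×10⁶ m/s.
r = m v⊥/(|q|B) = (8.31×10⁻²⁷)(2.897×10⁶)/((1.602×10⁻¹⁹)(0.134)) ≈ 1.12 m.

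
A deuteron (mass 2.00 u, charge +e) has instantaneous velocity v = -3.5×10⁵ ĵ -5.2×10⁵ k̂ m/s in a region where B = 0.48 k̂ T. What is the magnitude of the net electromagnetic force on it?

v×B = (-1.68×10⁵, 0, 0) N/C.
F = q v×B = (1.602×10⁻¹⁹ C)·(-1.68×10⁵, 0, 0) = (-2.69×10⁻¹⁴, 0, 0) N.
|F| = 2.69×10⁻¹⁴ N.

|F| ≈ 2.69×10⁻¹⁴ N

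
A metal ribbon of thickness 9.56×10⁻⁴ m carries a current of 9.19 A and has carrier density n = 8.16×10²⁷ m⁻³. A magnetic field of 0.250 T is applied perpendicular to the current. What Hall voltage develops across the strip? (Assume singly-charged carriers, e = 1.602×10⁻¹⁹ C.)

V_H = IB/(n e t).
V_H = (9.19)(0.250)/((8.16×10²⁷)(1.602×10⁻¹⁹)(9.56×10⁻⁴)) ≈ 1.84×10⁻⁶ V.

V_H ≈ 1.84×10⁻⁶ V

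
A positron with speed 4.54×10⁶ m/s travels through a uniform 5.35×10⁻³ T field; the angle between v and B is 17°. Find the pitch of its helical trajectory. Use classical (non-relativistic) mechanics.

p ≈ 0.0290 m

v∥ = v cosθ = 4.54×10⁶·cos17° ≈ 4.342×10⁶ m/s.
T = 2πm/(|q|B) = 2π(9.109×10⁻³¹)/((1.602×10⁻¹⁹)(5.35×10⁻³)) ≈ 6.678×10⁻⁹ s.
pitch = v∥ T = (4.342×10⁶)(6.678×10⁻⁹) ≈ 0.0290 m.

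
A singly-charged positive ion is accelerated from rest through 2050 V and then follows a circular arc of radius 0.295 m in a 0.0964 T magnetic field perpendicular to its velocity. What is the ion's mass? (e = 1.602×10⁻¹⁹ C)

m ≈ 3.16×10⁻²⁶ kg

Combine |q|V = ½mv² and r = mv/(|q|B): eliminate v to get m = qB²r²/(2V).
m = (1.602×10⁻¹⁹)(0.0964)²(0.295)²/(2·2050) ≈ 3.16×10⁻²⁶ kg.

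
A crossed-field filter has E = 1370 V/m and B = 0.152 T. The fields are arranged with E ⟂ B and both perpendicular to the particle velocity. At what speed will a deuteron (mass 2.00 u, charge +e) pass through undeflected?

v = 9010 m/s

Straight-line motion ⇒ electric and magnetic forces cancel, so E = vB.
v = E/B = 1370/0.152 = 9010 m/s.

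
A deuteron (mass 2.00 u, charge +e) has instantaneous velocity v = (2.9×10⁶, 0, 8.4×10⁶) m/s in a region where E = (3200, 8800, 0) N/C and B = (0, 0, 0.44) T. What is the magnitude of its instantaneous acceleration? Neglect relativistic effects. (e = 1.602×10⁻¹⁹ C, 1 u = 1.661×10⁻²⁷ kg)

|a| ≈ 6.11×10¹³ m/s²

v×B = (0, -1.28×10⁶, 0) N/C.
E + v×B = (3200, -1.27×10⁶, 0) N/C.
F = q(E + v×B) = (1.602×10⁻¹⁹ C)·(3200, -1.27×10⁶, 0) = (5.13×10⁻¹⁶, -2.03×10⁻¹³, 0) N.
|a| = |F|/m = 2.030×10⁻¹³/3.322×10⁻²⁷ ≈ 6.11×10¹³ m/s².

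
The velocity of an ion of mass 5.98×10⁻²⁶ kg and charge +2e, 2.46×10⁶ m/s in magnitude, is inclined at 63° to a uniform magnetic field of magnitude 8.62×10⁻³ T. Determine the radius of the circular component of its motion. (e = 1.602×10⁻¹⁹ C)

v⊥ = v sinθ = 2.46×10⁶·sin63° ≈ 2.192×10⁶ m/s.
r = m v⊥/(|q|B) = (5.98×10⁻²⁶)(2.192×10⁶)/((3.204×10⁻¹⁹)(8.62×10⁻³)) ≈ 47.5 m.

r ≈ 47.5 m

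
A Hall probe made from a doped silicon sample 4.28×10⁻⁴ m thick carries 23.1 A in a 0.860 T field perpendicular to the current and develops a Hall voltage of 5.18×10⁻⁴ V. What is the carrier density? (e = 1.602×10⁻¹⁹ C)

n ≈ 5.59×10²⁶ m⁻³

From V_H = IB/(n e t), n = IB/(V_H e t).
n = (23.1)(0.860)/((5.18×10⁻⁴)(1.602×10⁻¹⁹)(4.28×10⁻⁴)) ≈ 5.59×10²⁶ m⁻³.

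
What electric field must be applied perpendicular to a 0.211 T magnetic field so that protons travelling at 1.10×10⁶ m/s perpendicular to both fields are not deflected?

For straight-line motion qE = qvB, so E = vB.
E = 1.10×10⁶ × 0.211 = 2.32×10⁵ V/m.

E = 2.32×10⁵ V/m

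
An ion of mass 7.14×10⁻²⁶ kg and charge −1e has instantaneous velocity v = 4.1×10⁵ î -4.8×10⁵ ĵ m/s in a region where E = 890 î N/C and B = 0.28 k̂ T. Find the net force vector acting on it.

F ≈ (2.14×10⁻¹⁴, 1.84×10⁻¹⁴, 0) N

v×B = (-1.34×10⁵, -1.15×10⁵, 0) N/C.
E + v×B = (-1.34×10⁵, -1.15×10⁵, 0) N/C.
F = q(E + v×B) = (−1.602×10⁻¹⁹ C)·(-1.34×10⁵, -1.15×10⁵, 0) = (2.14×10⁻¹⁴, 1.84×10⁻¹⁴, 0) N.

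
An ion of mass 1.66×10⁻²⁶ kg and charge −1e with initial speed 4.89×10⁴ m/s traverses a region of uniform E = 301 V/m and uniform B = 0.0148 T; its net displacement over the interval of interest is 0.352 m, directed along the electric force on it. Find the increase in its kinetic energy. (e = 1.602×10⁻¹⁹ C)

The magnetic force is always ⟂ v and does no work; only the electric force changes KE.
ΔKE = F_E · d = |q|E d = (1.602×10⁻¹⁹)(301)(0.352) ≈ 1.70×10⁻¹⁷ J.

ΔKE ≈ 1.70×10⁻¹⁷ J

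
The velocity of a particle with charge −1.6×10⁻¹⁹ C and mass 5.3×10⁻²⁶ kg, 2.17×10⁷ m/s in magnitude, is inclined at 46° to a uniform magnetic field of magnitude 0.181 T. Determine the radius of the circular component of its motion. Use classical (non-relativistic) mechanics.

r ≈ 28.6 m

v⊥ = v sinθ = 2.17×10⁷·sin46° ≈ 1.561×10⁷ m/s.
r = m v⊥/(|q|B) = (5.3×10⁻²⁶)(1.561×10⁷)/((1.6×10⁻¹⁹)(0.181)) ≈ 28.6 m.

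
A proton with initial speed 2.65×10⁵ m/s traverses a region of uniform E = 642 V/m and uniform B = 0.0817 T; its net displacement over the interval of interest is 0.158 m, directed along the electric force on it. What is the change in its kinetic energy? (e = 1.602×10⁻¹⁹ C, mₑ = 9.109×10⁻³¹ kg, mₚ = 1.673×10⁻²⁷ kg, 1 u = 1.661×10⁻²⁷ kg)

The magnetic force is always ⟂ v and does no work; only the electric force changes KE.
ΔKE = F_E · d = |q|E d = (1.602×10⁻¹⁹)(642)(0.158) ≈ 1.63×10⁻¹⁷ J.

ΔKE ≈ 1.63×10⁻¹⁷ J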